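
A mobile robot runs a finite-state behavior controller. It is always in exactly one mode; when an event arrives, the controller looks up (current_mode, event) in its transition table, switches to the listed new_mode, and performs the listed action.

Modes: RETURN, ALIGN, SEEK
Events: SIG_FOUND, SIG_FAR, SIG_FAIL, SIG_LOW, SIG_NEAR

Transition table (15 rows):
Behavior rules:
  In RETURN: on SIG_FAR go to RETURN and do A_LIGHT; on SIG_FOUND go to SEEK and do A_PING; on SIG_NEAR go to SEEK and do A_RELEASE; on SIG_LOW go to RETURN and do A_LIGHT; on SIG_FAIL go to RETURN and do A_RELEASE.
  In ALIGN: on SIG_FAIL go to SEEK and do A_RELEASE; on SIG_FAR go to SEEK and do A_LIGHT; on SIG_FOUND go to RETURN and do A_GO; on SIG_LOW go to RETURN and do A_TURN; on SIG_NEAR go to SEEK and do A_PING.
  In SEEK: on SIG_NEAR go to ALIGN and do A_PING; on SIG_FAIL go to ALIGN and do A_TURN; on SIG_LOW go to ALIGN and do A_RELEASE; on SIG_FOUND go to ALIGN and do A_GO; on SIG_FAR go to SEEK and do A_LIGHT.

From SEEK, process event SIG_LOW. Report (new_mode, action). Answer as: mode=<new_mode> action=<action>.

mode=ALIGN action=A_RELEASE

current mode = SEEK; filter table to that mode:
  (SEEK, SIG_NEAR) → (ALIGN, A_PING)
  (SEEK, SIG_FAIL) → (ALIGN, A_TURN)
  (SEEK, SIG_LOW) → (ALIGN, A_RELEASE)  ← event matches
  (SEEK, SIG_FOUND) → (ALIGN, A_GO)
  (SEEK, SIG_FAR) → (SEEK, A_LIGHT)
event = SIG_LOW selects (ALIGN, A_RELEASE)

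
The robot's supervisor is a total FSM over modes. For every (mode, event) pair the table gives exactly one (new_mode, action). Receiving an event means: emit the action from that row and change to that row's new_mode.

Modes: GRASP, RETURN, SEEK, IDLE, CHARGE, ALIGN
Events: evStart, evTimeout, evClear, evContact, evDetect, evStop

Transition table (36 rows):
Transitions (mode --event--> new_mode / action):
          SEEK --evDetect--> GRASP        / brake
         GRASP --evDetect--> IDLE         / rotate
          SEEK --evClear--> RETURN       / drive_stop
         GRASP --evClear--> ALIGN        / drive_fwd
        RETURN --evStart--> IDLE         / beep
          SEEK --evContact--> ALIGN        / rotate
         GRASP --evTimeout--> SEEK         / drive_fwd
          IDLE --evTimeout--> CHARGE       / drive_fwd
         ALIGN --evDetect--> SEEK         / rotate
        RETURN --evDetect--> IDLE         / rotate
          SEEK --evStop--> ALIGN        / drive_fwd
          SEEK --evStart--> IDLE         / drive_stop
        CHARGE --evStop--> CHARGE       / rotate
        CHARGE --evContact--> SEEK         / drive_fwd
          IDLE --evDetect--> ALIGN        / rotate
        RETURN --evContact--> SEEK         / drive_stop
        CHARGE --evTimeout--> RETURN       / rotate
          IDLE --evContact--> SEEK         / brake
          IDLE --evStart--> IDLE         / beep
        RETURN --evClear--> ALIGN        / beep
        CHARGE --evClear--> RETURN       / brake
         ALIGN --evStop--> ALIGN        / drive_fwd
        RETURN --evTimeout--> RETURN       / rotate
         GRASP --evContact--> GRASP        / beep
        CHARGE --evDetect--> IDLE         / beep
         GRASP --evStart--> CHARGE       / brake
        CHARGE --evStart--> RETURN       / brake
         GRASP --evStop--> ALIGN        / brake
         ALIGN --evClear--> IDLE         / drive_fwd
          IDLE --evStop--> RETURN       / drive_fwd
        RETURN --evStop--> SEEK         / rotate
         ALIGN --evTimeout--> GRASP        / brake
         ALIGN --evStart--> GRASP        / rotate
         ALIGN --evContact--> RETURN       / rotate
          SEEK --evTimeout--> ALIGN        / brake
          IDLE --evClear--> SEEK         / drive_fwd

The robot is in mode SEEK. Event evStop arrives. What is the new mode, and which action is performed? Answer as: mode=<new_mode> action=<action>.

current mode = SEEK; filter table to that mode:
  (SEEK, evDetect) → (GRASP, brake)
  (SEEK, evClear) → (RETURN, drive_stop)
  (SEEK, evContact) → (ALIGN, rotate)
  (SEEK, evStop) → (ALIGN, drive_fwd)  ← event matches
  (SEEK, evStart) → (IDLE, drive_stop)
  (SEEK, evTimeout) → (ALIGN, brake)
event = evStop selects (ALIGN, drive_fwd)

mode=ALIGN action=drive_fwd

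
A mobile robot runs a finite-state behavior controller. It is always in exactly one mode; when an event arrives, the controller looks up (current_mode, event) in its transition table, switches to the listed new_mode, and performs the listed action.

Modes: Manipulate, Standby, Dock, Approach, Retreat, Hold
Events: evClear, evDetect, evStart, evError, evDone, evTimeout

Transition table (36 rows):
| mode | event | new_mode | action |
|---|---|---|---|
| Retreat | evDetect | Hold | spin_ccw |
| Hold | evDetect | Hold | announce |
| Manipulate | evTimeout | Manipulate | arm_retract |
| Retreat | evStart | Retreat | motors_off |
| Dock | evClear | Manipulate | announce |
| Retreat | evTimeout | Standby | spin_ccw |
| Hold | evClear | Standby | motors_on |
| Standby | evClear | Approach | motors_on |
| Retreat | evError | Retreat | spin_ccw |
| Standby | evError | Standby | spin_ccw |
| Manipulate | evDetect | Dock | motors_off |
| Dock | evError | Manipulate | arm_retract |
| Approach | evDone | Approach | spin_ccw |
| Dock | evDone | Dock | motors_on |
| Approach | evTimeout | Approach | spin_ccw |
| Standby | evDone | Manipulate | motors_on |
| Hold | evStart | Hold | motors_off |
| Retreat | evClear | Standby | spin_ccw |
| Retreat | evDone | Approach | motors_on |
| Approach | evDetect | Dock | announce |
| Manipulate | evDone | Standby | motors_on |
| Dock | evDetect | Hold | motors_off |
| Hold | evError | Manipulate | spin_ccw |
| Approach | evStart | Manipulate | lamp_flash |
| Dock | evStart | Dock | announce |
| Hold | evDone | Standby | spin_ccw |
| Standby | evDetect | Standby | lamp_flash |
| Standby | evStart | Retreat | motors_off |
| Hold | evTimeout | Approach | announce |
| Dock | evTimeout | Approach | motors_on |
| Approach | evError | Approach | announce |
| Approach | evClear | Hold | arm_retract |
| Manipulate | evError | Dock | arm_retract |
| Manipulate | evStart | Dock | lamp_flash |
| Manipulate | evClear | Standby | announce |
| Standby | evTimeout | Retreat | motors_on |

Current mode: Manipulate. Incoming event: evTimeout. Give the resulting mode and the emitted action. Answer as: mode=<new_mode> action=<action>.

current mode = Manipulate; filter table to that mode:
  (Manipulate, evTimeout) → (Manipulate, arm_retract)  ← event matches
  (Manipulate, evDetect) → (Dock, motors_off)
  (Manipulate, evDone) → (Standby, motors_on)
  (Manipulate, evError) → (Dock, arm_retract)
  (Manipulate, evStart) → (Dock, lamp_flash)
  (Manipulate, evClear) → (Standby, announce)
event = evTimeout selects (Manipulate, arm_retract)

mode=Manipulate action=arm_retract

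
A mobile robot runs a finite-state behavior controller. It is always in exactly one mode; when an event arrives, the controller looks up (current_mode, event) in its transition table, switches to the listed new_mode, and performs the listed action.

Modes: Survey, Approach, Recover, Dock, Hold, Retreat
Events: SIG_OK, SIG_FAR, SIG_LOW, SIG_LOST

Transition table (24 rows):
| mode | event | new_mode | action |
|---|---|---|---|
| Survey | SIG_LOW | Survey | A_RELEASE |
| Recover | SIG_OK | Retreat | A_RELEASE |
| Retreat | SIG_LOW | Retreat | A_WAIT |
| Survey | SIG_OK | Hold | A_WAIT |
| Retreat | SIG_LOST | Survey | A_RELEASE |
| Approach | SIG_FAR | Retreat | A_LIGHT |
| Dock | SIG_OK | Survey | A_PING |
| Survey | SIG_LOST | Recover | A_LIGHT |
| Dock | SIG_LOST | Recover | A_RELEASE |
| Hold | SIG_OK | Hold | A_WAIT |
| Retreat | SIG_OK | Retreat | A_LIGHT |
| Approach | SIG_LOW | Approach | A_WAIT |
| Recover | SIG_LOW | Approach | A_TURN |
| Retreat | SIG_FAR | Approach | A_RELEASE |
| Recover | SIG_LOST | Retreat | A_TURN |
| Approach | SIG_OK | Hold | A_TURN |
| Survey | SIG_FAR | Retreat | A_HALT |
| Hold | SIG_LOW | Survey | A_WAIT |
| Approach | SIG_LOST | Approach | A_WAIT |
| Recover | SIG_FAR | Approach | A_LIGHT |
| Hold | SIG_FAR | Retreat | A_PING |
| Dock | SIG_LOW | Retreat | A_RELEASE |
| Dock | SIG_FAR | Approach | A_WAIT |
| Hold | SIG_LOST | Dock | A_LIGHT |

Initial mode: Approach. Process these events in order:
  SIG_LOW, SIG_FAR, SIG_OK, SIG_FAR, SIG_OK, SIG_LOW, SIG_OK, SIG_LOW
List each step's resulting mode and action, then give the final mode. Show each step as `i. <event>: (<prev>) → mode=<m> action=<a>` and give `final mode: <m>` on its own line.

final mode: Survey

1. SIG_LOW: (Approach) → mode=Approach action=A_WAIT
2. SIG_FAR: (Approach) → mode=Retreat action=A_LIGHT
3. SIG_OK: (Retreat) → mode=Retreat action=A_LIGHT
4. SIG_FAR: (Retreat) → mode=Approach action=A_RELEASE
5. SIG_OK: (Approach) → mode=Hold action=A_TURN
6. SIG_LOW: (Hold) → mode=Survey action=A_WAIT
7. SIG_OK: (Survey) → mode=Hold action=A_WAIT
8. SIG_LOW: (Hold) → mode=Survey action=A_WAIT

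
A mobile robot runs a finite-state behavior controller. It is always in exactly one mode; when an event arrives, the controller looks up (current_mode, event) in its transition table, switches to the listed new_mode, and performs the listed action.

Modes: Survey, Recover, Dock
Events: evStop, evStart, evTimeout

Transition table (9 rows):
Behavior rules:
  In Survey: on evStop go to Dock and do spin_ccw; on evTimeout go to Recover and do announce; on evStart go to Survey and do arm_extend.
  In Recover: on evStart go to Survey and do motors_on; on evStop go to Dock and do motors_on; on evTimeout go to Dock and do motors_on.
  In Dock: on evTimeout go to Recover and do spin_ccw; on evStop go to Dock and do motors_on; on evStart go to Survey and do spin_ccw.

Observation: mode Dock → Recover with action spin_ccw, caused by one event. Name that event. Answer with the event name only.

evTimeout

try evStop: (Dock, evStop) → (Dock, motors_on)
try evStart: (Dock, evStart) → (Survey, spin_ccw)
try evTimeout: (Dock, evTimeout) → (Recover, spin_ccw)  ← matches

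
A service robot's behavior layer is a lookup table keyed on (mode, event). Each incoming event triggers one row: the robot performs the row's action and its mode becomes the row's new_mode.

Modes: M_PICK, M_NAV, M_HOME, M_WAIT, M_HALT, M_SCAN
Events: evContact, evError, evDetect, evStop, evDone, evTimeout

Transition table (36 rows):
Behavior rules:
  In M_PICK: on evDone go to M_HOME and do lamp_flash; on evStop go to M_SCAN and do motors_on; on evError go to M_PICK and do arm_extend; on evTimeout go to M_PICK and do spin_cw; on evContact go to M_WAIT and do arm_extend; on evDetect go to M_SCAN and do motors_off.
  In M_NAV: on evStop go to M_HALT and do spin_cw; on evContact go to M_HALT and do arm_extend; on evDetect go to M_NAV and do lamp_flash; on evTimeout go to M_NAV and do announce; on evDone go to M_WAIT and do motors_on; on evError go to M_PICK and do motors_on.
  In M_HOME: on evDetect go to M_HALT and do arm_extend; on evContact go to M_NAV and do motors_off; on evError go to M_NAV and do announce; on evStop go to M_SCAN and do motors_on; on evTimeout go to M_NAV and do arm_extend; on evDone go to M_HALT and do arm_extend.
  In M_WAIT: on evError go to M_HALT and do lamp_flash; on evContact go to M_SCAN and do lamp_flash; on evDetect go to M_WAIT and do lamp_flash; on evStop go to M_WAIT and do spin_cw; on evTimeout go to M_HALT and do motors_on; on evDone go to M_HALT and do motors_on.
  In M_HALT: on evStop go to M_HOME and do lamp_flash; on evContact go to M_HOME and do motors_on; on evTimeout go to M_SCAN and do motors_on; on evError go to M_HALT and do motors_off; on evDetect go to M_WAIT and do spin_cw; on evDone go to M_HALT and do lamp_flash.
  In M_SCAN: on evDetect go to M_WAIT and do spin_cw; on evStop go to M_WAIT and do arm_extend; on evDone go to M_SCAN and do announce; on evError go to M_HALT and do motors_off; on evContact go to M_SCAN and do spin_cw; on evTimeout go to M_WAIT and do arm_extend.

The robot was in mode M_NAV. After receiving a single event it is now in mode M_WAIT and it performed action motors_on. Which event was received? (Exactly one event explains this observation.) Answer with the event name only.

evDone

try evContact: (M_NAV, evContact) → (M_HALT, arm_extend)
try evError: (M_NAV, evError) → (M_PICK, motors_on)
try evDetect: (M_NAV, evDetect) → (M_NAV, lamp_flash)
try evStop: (M_NAV, evStop) → (M_HALT, spin_cw)
try evDone: (M_NAV, evDone) → (M_WAIT, motors_on)  ← matches
try evTimeout: (M_NAV, evTimeout) → (M_NAV, announce)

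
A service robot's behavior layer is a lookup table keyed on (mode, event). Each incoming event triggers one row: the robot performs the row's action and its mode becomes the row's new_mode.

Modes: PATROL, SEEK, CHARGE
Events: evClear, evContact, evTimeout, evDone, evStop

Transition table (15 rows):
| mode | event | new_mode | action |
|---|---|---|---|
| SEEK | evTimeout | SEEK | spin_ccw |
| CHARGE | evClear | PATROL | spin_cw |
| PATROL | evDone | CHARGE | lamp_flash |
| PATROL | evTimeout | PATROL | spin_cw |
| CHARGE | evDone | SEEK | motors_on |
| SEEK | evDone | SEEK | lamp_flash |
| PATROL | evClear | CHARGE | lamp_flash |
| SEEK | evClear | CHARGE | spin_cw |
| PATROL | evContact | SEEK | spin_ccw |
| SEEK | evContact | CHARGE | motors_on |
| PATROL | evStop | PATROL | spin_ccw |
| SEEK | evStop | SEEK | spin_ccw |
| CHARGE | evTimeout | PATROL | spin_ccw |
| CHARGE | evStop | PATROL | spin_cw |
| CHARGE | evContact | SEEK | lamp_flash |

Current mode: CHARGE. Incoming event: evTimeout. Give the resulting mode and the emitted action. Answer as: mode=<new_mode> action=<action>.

current mode = CHARGE; filter table to that mode:
  (CHARGE, evClear) → (PATROL, spin_cw)
  (CHARGE, evDone) → (SEEK, motors_on)
  (CHARGE, evTimeout) → (PATROL, spin_ccw)  ← event matches
  (CHARGE, evStop) → (PATROL, spin_cw)
  (CHARGE, evContact) → (SEEK, lamp_flash)
event = evTimeout selects (PATROL, spin_ccw)

mode=PATROL action=spin_ccw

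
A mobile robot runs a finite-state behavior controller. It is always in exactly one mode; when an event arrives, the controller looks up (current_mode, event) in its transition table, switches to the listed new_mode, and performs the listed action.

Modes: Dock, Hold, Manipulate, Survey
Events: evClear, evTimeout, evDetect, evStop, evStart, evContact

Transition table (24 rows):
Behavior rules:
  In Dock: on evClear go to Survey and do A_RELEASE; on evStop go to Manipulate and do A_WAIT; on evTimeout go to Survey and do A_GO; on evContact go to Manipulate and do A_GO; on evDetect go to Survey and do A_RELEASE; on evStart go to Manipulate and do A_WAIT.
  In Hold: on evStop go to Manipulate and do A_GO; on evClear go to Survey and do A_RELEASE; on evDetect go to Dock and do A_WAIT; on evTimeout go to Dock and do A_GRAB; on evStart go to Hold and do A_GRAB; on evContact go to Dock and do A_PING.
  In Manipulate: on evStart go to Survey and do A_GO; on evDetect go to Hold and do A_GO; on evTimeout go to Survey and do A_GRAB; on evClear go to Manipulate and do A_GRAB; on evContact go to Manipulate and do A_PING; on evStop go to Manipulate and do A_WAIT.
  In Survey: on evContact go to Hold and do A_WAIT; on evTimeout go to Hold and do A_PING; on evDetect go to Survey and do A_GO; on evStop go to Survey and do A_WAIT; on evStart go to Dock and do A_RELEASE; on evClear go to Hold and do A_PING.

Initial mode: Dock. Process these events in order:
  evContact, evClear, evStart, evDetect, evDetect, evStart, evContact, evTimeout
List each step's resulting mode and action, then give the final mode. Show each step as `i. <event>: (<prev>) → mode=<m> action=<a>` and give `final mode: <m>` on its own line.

final mode: Survey

1. evContact: (Dock) → mode=Manipulate action=A_GO
2. evClear: (Manipulate) → mode=Manipulate action=A_GRAB
3. evStart: (Manipulate) → mode=Survey action=A_GO
4. evDetect: (Survey) → mode=Survey action=A_GO
5. evDetect: (Survey) → mode=Survey action=A_GO
6. evStart: (Survey) → mode=Dock action=A_RELEASE
7. evContact: (Dock) → mode=Manipulate action=A_GO
8. evTimeout: (Manipulate) → mode=Survey action=A_GRAB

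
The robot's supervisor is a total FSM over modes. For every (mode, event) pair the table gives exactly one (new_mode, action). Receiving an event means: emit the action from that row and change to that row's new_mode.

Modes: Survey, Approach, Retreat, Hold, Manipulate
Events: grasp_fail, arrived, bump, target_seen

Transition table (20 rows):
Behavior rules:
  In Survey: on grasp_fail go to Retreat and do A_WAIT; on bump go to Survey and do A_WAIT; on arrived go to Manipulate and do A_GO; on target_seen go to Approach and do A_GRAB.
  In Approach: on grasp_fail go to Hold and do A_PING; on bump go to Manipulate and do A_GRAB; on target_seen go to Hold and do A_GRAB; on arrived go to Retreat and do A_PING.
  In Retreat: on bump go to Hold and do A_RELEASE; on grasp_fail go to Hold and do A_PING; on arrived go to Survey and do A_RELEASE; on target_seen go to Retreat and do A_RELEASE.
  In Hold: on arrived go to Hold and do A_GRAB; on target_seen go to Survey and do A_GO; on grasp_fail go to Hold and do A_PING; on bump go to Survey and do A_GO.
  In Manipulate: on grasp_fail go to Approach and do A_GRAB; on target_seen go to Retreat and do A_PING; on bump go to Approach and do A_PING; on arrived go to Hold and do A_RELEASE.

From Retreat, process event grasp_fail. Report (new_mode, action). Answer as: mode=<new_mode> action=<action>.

current mode = Retreat; filter table to that mode:
  (Retreat, bump) → (Hold, A_RELEASE)
  (Retreat, grasp_fail) → (Hold, A_PING)  ← event matches
  (Retreat, arrived) → (Survey, A_RELEASE)
  (Retreat, target_seen) → (Retreat, A_RELEASE)
event = grasp_fail selects (Hold, A_PING)

mode=Hold action=A_PING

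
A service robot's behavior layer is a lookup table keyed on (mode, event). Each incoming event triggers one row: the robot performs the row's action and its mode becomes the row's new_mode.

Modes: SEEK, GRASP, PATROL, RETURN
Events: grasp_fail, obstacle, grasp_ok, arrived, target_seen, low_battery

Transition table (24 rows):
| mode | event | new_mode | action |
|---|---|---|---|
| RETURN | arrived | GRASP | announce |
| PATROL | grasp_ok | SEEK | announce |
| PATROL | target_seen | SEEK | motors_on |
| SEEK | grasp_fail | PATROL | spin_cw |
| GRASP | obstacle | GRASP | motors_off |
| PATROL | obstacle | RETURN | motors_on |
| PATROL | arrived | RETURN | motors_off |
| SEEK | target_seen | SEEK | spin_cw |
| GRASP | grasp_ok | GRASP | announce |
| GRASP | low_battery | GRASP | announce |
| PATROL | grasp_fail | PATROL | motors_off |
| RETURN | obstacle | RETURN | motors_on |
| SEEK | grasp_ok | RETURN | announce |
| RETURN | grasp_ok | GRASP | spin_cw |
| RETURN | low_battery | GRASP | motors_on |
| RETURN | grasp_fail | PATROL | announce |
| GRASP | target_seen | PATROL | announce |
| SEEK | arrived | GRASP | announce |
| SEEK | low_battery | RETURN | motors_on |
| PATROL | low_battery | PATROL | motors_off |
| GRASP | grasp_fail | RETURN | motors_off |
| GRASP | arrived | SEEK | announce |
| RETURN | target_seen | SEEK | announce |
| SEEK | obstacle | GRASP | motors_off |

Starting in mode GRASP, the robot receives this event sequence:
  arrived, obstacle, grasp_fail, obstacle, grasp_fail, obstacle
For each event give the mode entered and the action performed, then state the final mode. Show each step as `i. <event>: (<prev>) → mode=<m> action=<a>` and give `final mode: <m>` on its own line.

1. arrived: (GRASP) → mode=SEEK action=announce
2. obstacle: (SEEK) → mode=GRASP action=motors_off
3. grasp_fail: (GRASP) → mode=RETURN action=motors_off
4. obstacle: (RETURN) → mode=RETURN action=motors_on
5. grasp_fail: (RETURN) → mode=PATROL action=announce
6. obstacle: (PATROL) → mode=RETURN action=motors_on

final mode: RETURN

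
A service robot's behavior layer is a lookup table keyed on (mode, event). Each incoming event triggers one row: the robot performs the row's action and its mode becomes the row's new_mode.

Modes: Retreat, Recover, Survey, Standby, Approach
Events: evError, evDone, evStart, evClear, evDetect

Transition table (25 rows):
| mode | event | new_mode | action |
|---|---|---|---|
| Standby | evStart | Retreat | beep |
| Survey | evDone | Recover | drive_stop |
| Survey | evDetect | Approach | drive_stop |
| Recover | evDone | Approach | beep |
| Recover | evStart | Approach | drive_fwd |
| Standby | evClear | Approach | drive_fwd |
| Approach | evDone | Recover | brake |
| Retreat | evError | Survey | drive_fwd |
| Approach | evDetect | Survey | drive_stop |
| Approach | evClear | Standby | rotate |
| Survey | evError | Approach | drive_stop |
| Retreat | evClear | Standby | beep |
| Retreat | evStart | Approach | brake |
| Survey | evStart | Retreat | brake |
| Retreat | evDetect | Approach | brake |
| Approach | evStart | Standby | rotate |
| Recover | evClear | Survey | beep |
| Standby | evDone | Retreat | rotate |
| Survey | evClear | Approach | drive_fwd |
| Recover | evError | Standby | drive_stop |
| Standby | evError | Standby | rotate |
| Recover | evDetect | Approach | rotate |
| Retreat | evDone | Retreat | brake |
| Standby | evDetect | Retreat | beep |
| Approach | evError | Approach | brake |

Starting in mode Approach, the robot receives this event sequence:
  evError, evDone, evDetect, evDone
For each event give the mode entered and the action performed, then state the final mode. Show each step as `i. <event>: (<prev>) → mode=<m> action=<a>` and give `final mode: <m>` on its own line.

final mode: Recover

1. evError: (Approach) → mode=Approach action=brake
2. evDone: (Approach) → mode=Recover action=brake
3. evDetect: (Recover) → mode=Approach action=rotate
4. evDone: (Approach) → mode=Recover action=brake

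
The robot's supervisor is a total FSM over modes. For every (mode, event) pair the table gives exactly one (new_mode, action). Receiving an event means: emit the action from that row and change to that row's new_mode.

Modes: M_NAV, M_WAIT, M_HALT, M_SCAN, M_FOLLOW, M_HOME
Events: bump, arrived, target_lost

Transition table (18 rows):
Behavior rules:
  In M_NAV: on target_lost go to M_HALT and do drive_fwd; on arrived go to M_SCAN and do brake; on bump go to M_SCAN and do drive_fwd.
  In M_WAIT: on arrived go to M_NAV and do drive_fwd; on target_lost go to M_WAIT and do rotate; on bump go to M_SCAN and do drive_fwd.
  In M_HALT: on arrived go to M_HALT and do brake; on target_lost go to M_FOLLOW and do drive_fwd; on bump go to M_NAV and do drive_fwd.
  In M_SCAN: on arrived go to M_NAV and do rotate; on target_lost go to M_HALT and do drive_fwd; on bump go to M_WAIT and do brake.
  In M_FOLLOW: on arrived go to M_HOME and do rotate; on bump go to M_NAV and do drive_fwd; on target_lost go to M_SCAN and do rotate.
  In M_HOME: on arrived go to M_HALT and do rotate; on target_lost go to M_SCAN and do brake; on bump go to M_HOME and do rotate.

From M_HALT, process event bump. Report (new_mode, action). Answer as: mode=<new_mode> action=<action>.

mode=M_NAV action=drive_fwd

current mode = M_HALT; filter table to that mode:
  (M_HALT, arrived) → (M_HALT, brake)
  (M_HALT, target_lost) → (M_FOLLOW, drive_fwd)
  (M_HALT, bump) → (M_NAV, drive_fwd)  ← event matches
event = bump selects (M_NAV, drive_fwd)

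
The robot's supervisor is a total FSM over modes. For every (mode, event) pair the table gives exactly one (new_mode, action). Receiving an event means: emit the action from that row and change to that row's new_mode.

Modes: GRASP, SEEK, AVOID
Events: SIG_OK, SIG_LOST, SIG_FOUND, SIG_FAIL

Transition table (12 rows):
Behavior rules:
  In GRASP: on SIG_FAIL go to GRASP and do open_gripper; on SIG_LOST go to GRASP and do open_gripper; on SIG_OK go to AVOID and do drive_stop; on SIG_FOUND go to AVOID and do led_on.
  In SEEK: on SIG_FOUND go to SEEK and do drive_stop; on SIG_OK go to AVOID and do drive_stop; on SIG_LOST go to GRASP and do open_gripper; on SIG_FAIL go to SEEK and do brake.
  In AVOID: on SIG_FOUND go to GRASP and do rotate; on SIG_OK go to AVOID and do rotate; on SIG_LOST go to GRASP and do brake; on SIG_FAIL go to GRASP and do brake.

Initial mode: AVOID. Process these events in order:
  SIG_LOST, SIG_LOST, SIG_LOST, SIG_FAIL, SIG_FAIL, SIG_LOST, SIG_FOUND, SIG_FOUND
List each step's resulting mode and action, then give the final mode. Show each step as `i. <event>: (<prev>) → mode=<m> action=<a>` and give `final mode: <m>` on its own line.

1. SIG_LOST: (AVOID) → mode=GRASP action=brake
2. SIG_LOST: (GRASP) → mode=GRASP action=open_gripper
3. SIG_LOST: (GRASP) → mode=GRASP action=open_gripper
4. SIG_FAIL: (GRASP) → mode=GRASP action=open_gripper
5. SIG_FAIL: (GRASP) → mode=GRASP action=open_gripper
6. SIG_LOST: (GRASP) → mode=GRASP action=open_gripper
7. SIG_FOUND: (GRASP) → mode=AVOID action=led_on
8. SIG_FOUND: (AVOID) → mode=GRASP action=rotate

final mode: GRASP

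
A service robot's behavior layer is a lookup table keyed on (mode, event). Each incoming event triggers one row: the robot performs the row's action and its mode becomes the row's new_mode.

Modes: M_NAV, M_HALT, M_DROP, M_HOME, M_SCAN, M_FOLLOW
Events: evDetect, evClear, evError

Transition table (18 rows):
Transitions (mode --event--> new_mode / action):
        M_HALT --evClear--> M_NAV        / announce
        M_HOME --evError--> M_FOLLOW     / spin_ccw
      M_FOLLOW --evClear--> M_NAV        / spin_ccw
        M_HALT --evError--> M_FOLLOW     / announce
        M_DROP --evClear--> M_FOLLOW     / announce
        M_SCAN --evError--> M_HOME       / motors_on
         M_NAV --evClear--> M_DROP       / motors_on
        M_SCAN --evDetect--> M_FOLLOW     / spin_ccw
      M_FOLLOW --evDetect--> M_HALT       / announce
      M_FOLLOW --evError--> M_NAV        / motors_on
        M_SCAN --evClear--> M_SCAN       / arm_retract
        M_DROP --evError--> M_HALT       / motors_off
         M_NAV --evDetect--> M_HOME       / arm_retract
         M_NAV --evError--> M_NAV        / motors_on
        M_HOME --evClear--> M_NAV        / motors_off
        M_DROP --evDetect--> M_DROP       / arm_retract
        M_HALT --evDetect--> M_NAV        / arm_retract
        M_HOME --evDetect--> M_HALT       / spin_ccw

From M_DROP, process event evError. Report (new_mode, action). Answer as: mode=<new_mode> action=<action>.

current mode = M_DROP; filter table to that mode:
  (M_DROP, evClear) → (M_FOLLOW, announce)
  (M_DROP, evError) → (M_HALT, motors_off)  ← event matches
  (M_DROP, evDetect) → (M_DROP, arm_retract)
event = evError selects (M_HALT, motors_off)

mode=M_HALT action=motors_off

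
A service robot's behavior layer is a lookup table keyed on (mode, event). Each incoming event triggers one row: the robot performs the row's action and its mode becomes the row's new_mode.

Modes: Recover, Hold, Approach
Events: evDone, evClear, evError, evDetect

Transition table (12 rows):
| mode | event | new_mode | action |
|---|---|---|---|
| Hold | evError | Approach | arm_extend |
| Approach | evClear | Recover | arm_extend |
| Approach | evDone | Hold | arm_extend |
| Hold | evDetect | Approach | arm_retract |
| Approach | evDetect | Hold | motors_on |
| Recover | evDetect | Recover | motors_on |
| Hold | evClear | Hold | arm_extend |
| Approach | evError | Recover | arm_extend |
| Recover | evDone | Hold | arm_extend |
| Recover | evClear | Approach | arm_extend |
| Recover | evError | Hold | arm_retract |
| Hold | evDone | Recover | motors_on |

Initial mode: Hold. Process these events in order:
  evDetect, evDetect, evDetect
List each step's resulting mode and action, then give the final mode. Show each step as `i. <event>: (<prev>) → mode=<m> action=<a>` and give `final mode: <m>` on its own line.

1. evDetect: (Hold) → mode=Approach action=arm_retract
2. evDetect: (Approach) → mode=Hold action=motors_on
3. evDetect: (Hold) → mode=Approach action=arm_retract

final mode: Approach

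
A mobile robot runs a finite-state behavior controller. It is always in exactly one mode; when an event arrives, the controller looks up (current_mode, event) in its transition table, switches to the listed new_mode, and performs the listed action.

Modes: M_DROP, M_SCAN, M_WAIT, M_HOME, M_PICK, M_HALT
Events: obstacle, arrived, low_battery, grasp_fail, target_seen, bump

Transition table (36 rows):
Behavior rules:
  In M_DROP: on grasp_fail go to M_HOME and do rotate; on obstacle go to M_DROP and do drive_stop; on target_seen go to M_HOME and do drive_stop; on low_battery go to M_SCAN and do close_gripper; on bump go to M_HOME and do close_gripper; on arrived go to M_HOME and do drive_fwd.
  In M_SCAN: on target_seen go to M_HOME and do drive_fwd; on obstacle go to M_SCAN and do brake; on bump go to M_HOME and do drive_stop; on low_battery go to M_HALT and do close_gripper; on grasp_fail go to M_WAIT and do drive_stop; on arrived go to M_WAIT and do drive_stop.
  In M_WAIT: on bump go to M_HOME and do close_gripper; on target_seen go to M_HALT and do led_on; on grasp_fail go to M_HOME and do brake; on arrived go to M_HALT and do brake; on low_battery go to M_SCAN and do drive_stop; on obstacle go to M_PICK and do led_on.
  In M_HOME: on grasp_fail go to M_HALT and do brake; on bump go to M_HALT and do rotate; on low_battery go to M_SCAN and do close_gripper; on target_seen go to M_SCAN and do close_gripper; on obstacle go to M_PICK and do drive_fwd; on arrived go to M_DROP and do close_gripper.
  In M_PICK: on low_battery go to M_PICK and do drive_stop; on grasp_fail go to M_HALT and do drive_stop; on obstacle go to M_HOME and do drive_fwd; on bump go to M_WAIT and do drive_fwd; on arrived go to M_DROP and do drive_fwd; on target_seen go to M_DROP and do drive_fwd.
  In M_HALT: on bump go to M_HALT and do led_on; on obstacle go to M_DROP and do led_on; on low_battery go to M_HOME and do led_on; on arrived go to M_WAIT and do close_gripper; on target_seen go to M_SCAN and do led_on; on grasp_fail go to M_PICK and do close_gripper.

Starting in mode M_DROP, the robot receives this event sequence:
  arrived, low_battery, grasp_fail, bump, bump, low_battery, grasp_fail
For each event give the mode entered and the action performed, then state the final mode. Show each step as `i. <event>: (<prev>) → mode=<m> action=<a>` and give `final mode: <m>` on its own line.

1. arrived: (M_DROP) → mode=M_HOME action=drive_fwd
2. low_battery: (M_HOME) → mode=M_SCAN action=close_gripper
3. grasp_fail: (M_SCAN) → mode=M_WAIT action=drive_stop
4. bump: (M_WAIT) → mode=M_HOME action=close_gripper
5. bump: (M_HOME) → mode=M_HALT action=rotate
6. low_battery: (M_HALT) → mode=M_HOME action=led_on
7. grasp_fail: (M_HOME) → mode=M_HALT action=brake

final mode: M_HALT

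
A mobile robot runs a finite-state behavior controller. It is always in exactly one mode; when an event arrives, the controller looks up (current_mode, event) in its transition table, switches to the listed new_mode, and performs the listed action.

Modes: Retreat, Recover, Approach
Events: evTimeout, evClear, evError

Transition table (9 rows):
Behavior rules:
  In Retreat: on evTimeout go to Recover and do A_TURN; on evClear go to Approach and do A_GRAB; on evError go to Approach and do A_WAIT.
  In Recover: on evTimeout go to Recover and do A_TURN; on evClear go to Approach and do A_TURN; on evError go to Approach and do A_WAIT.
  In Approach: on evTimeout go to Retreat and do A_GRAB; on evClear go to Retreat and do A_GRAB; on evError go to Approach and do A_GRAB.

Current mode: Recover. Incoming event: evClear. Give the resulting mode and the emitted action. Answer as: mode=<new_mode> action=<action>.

mode=Approach action=A_TURN

current mode = Recover; filter table to that mode:
  (Recover, evTimeout) → (Recover, A_TURN)
  (Recover, evClear) → (Approach, A_TURN)  ← event matches
  (Recover, evError) → (Approach, A_WAIT)
event = evClear selects (Approach, A_TURN)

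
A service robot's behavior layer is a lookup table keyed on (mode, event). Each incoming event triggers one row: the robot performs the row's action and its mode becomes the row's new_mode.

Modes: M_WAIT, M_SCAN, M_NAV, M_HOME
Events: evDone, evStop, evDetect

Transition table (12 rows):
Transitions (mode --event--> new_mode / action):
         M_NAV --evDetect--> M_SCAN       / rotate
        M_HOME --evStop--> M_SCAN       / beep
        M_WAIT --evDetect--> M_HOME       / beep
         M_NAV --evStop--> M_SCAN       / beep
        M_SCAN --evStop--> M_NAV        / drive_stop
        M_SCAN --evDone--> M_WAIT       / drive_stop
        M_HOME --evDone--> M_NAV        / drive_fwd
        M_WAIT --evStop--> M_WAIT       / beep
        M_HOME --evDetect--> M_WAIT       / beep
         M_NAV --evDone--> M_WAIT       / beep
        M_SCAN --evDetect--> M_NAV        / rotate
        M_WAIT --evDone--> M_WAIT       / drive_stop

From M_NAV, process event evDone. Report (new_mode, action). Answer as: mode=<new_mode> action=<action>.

current mode = M_NAV; filter table to that mode:
  (M_NAV, evDetect) → (M_SCAN, rotate)
  (M_NAV, evStop) → (M_SCAN, beep)
  (M_NAV, evDone) → (M_WAIT, beep)  ← event matches
event = evDone selects (M_WAIT, beep)

mode=M_WAIT action=beep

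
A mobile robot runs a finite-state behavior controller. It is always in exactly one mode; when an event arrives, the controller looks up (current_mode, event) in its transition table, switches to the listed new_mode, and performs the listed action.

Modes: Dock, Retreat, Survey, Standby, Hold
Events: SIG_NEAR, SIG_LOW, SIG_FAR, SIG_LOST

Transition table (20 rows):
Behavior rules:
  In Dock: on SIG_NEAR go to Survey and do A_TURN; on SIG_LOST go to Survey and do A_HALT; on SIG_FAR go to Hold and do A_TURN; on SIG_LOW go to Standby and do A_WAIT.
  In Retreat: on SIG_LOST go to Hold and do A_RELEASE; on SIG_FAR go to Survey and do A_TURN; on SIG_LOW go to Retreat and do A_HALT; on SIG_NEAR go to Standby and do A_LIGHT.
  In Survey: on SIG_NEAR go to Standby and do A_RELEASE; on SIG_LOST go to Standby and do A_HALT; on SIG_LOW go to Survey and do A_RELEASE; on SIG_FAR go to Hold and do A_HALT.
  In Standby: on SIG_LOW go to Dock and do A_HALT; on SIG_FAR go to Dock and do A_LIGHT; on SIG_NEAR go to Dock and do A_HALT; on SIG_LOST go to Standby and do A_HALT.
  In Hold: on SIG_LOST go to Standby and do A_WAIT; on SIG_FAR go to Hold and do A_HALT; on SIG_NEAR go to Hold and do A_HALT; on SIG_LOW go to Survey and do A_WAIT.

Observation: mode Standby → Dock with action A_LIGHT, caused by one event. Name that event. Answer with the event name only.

try SIG_NEAR: (Standby, SIG_NEAR) → (Dock, A_HALT)
try SIG_LOW: (Standby, SIG_LOW) → (Dock, A_HALT)
try SIG_FAR: (Standby, SIG_FAR) → (Dock, A_LIGHT)  ← matches
try SIG_LOST: (Standby, SIG_LOST) → (Standby, A_HALT)

SIG_FAR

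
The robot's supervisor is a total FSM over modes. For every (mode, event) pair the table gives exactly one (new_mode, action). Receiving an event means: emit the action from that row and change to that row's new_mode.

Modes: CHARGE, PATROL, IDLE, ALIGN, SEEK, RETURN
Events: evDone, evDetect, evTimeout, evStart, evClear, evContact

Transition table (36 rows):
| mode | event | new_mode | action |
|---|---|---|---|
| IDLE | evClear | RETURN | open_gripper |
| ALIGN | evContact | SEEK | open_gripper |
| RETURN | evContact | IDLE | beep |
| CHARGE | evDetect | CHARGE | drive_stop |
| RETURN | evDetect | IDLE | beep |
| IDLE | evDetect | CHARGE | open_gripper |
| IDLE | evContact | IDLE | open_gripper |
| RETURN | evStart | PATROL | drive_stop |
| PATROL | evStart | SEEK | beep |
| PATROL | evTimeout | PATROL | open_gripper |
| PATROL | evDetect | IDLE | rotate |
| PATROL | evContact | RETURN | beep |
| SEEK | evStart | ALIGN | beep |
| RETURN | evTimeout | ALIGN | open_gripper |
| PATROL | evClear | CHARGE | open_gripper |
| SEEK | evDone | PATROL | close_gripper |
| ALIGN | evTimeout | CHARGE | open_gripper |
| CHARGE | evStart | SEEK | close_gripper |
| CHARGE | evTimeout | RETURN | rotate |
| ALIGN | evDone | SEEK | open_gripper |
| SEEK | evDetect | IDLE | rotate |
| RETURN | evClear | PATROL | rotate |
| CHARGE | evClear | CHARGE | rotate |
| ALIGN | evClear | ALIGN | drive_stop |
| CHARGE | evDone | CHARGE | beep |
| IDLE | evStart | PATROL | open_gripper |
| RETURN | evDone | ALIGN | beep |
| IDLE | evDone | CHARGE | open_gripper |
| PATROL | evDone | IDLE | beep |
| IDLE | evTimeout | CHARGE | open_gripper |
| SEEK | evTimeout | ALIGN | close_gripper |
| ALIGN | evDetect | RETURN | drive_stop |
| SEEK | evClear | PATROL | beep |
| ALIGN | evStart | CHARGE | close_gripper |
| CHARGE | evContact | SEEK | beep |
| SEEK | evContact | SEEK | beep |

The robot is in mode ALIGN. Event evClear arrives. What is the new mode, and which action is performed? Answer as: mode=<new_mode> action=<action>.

current mode = ALIGN; filter table to that mode:
  (ALIGN, evContact) → (SEEK, open_gripper)
  (ALIGN, evTimeout) → (CHARGE, open_gripper)
  (ALIGN, evDone) → (SEEK, open_gripper)
  (ALIGN, evClear) → (ALIGN, drive_stop)  ← event matches
  (ALIGN, evDetect) → (RETURN, drive_stop)
  (ALIGN, evStart) → (CHARGE, close_gripper)
event = evClear selects (ALIGN, drive_stop)

mode=ALIGN action=drive_stop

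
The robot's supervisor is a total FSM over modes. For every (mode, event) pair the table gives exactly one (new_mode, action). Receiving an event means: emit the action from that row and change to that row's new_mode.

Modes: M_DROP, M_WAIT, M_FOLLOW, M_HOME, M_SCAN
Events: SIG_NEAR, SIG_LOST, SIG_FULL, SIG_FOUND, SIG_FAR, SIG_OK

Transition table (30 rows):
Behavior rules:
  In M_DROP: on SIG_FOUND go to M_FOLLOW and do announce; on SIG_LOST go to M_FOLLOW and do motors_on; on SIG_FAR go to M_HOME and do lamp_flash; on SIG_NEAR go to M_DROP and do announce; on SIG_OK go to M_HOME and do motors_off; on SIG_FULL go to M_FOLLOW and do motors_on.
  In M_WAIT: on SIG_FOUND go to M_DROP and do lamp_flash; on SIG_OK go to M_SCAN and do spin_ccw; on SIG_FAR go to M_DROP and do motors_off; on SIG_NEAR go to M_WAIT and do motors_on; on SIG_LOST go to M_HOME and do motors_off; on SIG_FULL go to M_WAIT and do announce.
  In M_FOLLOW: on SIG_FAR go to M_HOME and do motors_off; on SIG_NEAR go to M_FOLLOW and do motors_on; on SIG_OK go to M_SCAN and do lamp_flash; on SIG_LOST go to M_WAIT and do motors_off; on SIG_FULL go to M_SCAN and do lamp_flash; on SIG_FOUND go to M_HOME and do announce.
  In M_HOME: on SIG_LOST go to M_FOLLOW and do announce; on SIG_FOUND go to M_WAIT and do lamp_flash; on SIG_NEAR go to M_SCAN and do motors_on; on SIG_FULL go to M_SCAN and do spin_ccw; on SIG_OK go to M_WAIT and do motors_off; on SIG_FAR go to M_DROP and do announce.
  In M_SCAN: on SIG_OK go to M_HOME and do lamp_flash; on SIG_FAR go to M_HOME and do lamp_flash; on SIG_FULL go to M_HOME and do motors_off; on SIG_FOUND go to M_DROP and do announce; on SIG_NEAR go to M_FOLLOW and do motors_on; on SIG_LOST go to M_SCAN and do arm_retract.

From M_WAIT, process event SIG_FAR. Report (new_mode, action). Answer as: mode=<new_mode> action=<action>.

current mode = M_WAIT; filter table to that mode:
  (M_WAIT, SIG_FOUND) → (M_DROP, lamp_flash)
  (M_WAIT, SIG_OK) → (M_SCAN, spin_ccw)
  (M_WAIT, SIG_FAR) → (M_DROP, motors_off)  ← event matches
  (M_WAIT, SIG_NEAR) → (M_WAIT, motors_on)
  (M_WAIT, SIG_LOST) → (M_HOME, motors_off)
  (M_WAIT, SIG_FULL) → (M_WAIT, announce)
event = SIG_FAR selects (M_DROP, motors_off)

mode=M_DROP action=motors_off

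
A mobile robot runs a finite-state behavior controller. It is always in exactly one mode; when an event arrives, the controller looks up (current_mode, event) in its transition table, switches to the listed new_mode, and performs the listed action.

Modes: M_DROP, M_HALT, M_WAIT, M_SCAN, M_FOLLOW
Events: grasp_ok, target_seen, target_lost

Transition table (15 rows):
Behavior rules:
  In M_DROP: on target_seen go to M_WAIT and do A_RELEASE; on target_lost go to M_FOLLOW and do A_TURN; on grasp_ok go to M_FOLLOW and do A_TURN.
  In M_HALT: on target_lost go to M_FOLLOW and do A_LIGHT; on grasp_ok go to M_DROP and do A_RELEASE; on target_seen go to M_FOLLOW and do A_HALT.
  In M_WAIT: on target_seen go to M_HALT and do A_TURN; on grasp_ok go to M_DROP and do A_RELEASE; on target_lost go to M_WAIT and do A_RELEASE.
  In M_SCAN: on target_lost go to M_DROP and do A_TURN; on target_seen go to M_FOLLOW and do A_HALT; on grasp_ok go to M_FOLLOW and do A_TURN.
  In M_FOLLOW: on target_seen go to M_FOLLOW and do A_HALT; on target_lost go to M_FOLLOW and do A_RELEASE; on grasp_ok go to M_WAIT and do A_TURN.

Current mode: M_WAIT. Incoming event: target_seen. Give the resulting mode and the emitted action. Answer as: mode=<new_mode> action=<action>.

mode=M_HALT action=A_TURN

current mode = M_WAIT; filter table to that mode:
  (M_WAIT, target_seen) → (M_HALT, A_TURN)  ← event matches
  (M_WAIT, grasp_ok) → (M_DROP, A_RELEASE)
  (M_WAIT, target_lost) → (M_WAIT, A_RELEASE)
event = target_seen selects (M_HALT, A_TURN)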